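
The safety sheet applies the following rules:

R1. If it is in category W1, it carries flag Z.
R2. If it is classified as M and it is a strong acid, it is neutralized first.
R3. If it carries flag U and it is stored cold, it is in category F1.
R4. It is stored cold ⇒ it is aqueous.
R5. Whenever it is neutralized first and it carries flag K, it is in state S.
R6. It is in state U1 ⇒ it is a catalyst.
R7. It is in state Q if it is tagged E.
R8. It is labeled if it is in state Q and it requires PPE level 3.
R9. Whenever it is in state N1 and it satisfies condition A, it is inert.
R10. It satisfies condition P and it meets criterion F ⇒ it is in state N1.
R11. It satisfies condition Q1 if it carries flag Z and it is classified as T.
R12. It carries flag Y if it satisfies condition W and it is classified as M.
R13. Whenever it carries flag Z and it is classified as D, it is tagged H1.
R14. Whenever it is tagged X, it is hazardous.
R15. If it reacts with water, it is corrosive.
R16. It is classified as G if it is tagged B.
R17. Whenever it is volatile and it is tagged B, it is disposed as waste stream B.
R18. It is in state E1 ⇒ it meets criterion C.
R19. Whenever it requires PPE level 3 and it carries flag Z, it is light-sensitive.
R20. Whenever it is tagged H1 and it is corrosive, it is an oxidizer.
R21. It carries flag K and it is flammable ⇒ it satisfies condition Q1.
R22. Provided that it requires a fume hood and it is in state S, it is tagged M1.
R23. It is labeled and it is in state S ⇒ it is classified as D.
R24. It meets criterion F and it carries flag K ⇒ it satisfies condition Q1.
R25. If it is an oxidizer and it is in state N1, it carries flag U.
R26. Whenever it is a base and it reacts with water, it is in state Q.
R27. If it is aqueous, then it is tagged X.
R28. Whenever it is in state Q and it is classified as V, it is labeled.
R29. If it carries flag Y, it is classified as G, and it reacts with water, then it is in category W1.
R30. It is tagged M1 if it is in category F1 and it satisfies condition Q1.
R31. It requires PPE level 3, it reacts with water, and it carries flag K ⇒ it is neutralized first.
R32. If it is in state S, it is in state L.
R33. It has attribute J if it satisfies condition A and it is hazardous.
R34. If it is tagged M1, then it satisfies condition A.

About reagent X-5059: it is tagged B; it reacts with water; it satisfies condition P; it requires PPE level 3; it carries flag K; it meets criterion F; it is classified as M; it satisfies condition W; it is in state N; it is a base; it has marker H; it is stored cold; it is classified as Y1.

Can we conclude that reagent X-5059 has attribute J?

By R4 (it is stored cold): it is aqueous.
By R10 (it satisfies condition P, it meets criterion F): it is in state N1.
By R12 (it satisfies condition W, it is classified as M): it carries flag Y.
By R15 (it reacts with water): it is corrosive.
By R16 (it is tagged B): it is classified as G.
By R24 (it meets criterion F, it carries flag K): it satisfies condition Q1.
By R26 (it is a base, it reacts with water): it is in state Q.
By R27 (it is aqueous): it is tagged X.
By R29 (it carries flag Y, it is classified as G, it reacts with water): it is in category W1.
By R31 (it requires PPE level 3, it reacts with water, it carries flag K): it is neutralized first.
By R1 (it is in category W1): it carries flag Z.
By R5 (it is neutralized first, it carries flag K): it is in state S.
By R8 (it is in state Q, it requires PPE level 3): it is labeled.
By R14 (it is tagged X): it is hazardous.
By R23 (it is labeled, it is in state S): it is classified as D.
By R13 (it carries flag Z, it is classified as D): it is tagged H1.
By R20 (it is tagged H1, it is corrosive): it is an oxidizer.
By R25 (it is an oxidizer, it is in state N1): it carries flag U.
By R3 (it carries flag U, it is stored cold): it is in category F1.
By R30 (it is in category F1, it satisfies condition Q1): it is tagged M1.
By R34 (it is tagged M1): it satisfies condition A.
By R33 (it satisfies condition A, it is hazardous): it has attribute J.

Yes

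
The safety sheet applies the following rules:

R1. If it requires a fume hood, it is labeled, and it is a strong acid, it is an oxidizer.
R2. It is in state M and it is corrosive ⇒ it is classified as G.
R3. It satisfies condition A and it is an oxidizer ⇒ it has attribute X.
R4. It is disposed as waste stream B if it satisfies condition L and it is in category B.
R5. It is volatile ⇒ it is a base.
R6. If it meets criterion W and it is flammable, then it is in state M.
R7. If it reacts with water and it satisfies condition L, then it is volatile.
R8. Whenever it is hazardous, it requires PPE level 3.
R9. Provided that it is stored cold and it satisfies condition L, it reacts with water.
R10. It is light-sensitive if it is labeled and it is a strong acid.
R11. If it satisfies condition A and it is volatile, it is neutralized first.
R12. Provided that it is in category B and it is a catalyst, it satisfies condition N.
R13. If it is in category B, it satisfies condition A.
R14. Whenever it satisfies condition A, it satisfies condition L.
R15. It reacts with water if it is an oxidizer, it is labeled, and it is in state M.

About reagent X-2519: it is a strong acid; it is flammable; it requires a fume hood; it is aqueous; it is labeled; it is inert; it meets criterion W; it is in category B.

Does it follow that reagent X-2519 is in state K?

Forward chaining from the given facts derives: is an oxidizer, is in state M, is light-sensitive, satisfies condition A, satisfies condition L, reacts with water, has attribute X, is disposed as waste stream B, is volatile, is neutralized first, is a base.
No rule has "it is in state K" as its conclusion, and it is not among the given facts.

No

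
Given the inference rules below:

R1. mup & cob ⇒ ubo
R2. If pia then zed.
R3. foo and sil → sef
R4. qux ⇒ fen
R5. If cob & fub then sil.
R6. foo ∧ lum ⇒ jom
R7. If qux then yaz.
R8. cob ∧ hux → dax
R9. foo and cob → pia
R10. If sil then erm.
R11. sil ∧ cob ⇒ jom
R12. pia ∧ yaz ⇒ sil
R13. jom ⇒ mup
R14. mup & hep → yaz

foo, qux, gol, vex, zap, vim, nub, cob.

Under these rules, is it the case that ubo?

Yes

yaz  (by R7: qux)
pia  (by R9: foo, cob)
sil  (by R12: pia, yaz)
jom  (by R11: sil, cob)
mup  (by R13: jom)
ubo  (by R1: mup, cob)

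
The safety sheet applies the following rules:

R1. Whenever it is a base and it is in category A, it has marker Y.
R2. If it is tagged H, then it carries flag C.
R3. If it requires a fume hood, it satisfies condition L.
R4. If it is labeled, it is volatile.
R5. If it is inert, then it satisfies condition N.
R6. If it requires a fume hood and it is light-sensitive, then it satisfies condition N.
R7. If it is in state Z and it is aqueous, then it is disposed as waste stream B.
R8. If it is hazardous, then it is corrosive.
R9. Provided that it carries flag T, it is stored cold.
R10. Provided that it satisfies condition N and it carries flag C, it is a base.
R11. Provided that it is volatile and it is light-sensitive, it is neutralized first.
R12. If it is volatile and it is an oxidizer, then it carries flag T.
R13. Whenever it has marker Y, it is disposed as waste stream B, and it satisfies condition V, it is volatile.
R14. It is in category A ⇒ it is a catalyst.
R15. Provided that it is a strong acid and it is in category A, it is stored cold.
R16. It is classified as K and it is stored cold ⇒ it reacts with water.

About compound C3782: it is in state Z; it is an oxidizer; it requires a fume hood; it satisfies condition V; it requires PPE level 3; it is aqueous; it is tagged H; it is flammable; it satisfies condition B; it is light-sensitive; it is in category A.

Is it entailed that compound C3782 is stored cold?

Yes

By R2 (it is tagged H): it carries flag C.
By R6 (it requires a fume hood, it is light-sensitive): it satisfies condition N.
By R7 (it is in state Z, it is aqueous): it is disposed as waste stream B.
By R10 (it satisfies condition N, it carries flag C): it is a base.
By R1 (it is a base, it is in category A): it has marker Y.
By R13 (it has marker Y, it is disposed as waste stream B, it satisfies condition V): it is volatile.
By R12 (it is volatile, it is an oxidizer): it carries flag T.
By R9 (it carries flag T): it is stored cold.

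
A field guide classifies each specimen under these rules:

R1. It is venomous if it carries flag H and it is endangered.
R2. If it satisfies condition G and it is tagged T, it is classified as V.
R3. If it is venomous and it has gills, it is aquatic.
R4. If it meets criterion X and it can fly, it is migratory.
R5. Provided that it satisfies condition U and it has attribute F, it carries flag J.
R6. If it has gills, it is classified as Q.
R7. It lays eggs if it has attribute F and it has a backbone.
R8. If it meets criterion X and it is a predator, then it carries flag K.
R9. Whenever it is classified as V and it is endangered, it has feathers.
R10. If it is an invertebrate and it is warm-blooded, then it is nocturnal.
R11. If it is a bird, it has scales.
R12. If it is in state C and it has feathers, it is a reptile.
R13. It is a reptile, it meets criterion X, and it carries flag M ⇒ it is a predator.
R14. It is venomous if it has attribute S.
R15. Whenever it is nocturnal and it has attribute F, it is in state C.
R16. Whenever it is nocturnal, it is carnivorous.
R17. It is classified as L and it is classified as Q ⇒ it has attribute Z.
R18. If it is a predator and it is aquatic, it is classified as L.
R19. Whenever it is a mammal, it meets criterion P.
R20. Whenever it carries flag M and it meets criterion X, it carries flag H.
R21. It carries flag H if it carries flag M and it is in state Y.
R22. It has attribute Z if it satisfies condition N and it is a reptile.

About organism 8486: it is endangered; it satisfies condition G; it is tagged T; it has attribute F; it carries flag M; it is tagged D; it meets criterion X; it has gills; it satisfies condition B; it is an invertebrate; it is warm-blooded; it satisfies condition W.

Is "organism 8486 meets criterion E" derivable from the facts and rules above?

No

Forward chaining from the given facts derives: is classified as V, is classified as Q, has feathers, is nocturnal, is in state C, is carnivorous, carries flag H, is venomous, is aquatic, is a reptile, is a predator, is classified as L, carries flag K, has attribute Z.
No rule has "it meets criterion E" as its conclusion, and it is not among the given facts.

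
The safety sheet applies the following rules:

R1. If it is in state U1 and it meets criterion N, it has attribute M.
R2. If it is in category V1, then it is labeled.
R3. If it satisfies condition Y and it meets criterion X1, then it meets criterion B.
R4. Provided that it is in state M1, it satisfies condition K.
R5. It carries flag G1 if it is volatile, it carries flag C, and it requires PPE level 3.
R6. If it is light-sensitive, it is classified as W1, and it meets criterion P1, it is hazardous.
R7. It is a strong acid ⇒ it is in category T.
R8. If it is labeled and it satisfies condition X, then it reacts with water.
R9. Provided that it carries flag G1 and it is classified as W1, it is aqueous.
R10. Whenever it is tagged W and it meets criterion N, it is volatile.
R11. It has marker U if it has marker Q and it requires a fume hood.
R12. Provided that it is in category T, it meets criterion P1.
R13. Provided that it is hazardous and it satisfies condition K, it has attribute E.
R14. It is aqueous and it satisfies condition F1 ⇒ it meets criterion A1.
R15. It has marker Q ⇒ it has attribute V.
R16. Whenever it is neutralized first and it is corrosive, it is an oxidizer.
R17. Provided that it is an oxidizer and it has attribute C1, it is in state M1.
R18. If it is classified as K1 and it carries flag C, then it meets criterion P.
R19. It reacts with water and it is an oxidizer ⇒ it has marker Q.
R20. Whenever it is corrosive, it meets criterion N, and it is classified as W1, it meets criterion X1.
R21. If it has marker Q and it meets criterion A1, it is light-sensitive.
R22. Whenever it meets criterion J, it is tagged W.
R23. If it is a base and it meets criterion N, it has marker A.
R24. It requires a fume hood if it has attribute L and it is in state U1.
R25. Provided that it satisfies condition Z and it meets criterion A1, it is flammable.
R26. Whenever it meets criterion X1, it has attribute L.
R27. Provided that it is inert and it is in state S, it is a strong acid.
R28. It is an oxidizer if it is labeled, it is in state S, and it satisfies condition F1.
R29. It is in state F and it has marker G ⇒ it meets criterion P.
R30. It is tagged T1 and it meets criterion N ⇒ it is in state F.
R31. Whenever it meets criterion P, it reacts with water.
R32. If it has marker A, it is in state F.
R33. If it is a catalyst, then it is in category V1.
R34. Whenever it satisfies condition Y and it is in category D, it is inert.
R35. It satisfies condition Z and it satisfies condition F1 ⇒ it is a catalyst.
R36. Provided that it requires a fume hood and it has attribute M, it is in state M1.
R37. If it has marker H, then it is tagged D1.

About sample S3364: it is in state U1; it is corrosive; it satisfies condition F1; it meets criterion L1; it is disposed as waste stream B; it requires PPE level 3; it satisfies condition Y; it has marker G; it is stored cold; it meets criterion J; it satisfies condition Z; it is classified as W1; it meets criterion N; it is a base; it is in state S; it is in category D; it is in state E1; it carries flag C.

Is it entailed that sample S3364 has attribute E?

By R1 (it is in state U1, it meets criterion N): it has attribute M.
By R20 (it is corrosive, it meets criterion N, it is classified as W1): it meets criterion X1.
By R22 (it meets criterion J): it is tagged W.
By R23 (it is a base, it meets criterion N): it has marker A.
By R26 (it meets criterion X1): it has attribute L.
By R32 (it has marker A): it is in state F.
By R34 (it satisfies condition Y, it is in category D): it is inert.
By R35 (it satisfies condition Z, it satisfies condition F1): it is a catalyst.
By R10 (it is tagged W, it meets criterion N): it is volatile.
By R24 (it has attribute L, it is in state U1): it requires a fume hood.
By R27 (it is inert, it is in state S): it is a strong acid.
By R29 (it is in state F, it has marker G): it meets criterion P.
By R31 (it meets criterion P): it reacts with water.
By R33 (it is a catalyst): it is in category V1.
By R36 (it requires a fume hood, it has attribute M): it is in state M1.
By R2 (it is in category V1): it is labeled.
By R4 (it is in state M1): it satisfies condition K.
By R5 (it is volatile, it carries flag C, it requires PPE level 3): it carries flag G1.
By R7 (it is a strong acid): it is in category T.
By R9 (it carries flag G1, it is classified as W1): it is aqueous.
By R12 (it is in category T): it meets criterion P1.
By R14 (it is aqueous, it satisfies condition F1): it meets criterion A1.
By R28 (it is labeled, it is in state S, it satisfies condition F1): it is an oxidizer.
By R19 (it reacts with water, it is an oxidizer): it has marker Q.
By R21 (it has marker Q, it meets criterion A1): it is light-sensitive.
By R6 (it is light-sensitive, it is classified as W1, it meets criterion P1): it is hazardous.
By R13 (it is hazardous, it satisfies condition K): it has attribute E.

Yes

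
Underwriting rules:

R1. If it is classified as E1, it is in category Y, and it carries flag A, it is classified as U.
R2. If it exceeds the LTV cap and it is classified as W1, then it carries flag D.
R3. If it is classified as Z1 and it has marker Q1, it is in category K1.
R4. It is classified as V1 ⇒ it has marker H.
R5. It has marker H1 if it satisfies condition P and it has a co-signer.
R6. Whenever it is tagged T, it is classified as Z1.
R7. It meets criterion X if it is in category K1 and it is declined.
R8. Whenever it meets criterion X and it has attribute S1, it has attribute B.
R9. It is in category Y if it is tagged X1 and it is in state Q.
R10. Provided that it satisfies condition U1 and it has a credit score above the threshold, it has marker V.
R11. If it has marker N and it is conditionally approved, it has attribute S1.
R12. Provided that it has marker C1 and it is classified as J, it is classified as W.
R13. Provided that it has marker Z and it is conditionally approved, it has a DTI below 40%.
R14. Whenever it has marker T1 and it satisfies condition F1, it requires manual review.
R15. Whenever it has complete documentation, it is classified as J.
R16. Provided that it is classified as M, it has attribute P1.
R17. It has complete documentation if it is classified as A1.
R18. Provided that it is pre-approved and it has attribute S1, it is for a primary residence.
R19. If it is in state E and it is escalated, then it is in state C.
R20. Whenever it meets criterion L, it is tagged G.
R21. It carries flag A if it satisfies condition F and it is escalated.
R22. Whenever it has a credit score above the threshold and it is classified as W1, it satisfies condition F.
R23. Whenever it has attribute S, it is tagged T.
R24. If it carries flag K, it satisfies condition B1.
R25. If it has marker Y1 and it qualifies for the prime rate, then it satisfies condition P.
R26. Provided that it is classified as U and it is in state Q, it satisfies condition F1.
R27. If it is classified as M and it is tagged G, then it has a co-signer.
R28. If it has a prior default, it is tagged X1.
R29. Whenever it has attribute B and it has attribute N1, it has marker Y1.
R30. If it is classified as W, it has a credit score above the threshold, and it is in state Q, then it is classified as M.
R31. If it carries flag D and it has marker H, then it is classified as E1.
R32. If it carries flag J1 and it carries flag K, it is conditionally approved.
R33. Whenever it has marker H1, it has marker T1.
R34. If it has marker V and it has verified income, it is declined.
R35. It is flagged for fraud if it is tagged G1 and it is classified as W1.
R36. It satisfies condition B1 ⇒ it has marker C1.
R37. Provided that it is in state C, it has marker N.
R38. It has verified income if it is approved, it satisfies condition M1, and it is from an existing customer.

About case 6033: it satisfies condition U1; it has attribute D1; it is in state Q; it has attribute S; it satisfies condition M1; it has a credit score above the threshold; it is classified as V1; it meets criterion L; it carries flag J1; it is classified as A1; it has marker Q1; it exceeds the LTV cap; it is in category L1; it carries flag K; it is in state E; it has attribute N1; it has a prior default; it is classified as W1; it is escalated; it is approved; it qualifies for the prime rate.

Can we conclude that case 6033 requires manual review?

Forward chaining from the given facts derives: carries flag D, has marker H, has marker V, has complete documentation, is in state C, is tagged G, satisfies condition F, is tagged T, satisfies condition B1, is tagged X1, is classified as E1, is conditionally approved, has marker C1, has marker N, is classified as Z1, is in category Y, has attribute S1, is classified as J, carries flag A, is classified as U, is in category K1, is classified as W, satisfies condition F1, is classified as M, has attribute P1, has a co-signer.
The only rule concluding "it requires manual review" is R14, which needs "it has marker T1"; that is never established.

No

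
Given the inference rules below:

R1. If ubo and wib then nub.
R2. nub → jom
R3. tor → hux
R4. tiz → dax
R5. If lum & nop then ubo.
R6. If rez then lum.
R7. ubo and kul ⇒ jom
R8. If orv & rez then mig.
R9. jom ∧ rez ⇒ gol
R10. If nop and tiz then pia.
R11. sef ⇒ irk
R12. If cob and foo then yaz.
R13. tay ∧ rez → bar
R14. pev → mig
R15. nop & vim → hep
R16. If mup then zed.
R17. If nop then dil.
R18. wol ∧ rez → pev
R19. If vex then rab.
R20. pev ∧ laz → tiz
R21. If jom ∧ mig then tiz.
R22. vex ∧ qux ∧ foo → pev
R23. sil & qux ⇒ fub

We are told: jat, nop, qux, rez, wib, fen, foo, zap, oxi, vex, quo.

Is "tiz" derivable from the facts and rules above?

lum  (by R6: rez)
pev  (by R22: vex, qux, foo)
ubo  (by R5: lum, nop)
mig  (by R14: pev)
nub  (by R1: ubo, wib)
jom  (by R2: nub)
tiz  (by R21: jom, mig)

Yes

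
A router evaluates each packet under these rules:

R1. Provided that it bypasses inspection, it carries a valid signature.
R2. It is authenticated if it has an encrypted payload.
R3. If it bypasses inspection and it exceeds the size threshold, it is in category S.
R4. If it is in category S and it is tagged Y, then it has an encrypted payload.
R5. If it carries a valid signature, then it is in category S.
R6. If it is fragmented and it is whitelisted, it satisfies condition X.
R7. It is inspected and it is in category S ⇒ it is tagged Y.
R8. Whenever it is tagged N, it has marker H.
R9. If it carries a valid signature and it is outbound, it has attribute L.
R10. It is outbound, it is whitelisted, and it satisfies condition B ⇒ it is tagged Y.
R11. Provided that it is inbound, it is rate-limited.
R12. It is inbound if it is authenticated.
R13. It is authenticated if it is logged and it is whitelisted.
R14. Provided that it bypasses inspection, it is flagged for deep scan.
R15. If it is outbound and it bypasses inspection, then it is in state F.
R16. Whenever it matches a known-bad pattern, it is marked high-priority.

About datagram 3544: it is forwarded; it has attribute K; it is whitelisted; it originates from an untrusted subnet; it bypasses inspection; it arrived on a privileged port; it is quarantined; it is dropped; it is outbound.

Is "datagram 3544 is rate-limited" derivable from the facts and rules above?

Forward chaining from the given facts derives: carries a valid signature, is in category S, has attribute L, is flagged for deep scan, is in state F.
The only rule concluding "it is rate-limited" is R11, which needs "it is inbound"; that is never established.

No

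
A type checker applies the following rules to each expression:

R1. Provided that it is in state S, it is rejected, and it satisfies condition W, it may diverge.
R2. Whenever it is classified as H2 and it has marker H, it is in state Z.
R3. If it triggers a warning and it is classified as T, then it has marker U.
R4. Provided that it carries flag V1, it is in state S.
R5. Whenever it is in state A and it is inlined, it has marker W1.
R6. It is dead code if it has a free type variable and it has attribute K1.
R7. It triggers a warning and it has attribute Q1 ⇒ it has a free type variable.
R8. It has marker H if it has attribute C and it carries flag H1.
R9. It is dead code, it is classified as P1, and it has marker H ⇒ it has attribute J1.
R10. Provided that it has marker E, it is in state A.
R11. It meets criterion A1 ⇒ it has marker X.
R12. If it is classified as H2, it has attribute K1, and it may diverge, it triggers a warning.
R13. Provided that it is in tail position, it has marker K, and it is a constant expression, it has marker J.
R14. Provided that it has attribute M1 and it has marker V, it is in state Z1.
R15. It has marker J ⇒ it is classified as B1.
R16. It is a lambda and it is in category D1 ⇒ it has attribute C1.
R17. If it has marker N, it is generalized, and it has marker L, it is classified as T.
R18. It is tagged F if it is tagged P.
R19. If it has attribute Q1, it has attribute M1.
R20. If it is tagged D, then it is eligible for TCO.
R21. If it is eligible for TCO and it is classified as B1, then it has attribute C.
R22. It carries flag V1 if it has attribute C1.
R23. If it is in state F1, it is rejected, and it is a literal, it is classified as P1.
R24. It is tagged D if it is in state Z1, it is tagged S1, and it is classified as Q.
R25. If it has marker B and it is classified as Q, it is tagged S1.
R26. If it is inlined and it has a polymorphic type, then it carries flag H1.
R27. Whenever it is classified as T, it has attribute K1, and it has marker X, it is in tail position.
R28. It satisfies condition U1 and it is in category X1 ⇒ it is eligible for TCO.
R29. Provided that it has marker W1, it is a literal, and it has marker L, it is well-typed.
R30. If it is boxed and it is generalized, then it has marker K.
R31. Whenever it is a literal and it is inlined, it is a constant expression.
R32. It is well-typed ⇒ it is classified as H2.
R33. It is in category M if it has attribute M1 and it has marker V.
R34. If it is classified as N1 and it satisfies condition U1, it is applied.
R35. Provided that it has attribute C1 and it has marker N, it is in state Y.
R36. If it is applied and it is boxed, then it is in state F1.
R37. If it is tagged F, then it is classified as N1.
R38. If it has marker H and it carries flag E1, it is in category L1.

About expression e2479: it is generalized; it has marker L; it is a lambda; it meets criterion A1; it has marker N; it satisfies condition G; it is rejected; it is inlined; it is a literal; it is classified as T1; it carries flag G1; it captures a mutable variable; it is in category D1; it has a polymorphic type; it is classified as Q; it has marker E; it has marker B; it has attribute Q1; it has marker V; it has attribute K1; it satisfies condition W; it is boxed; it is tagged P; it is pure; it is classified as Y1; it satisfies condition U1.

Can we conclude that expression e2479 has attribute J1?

By R10 (it has marker E): it is in state A.
By R11 (it meets criterion A1): it has marker X.
By R16 (it is a lambda, it is in category D1): it has attribute C1.
By R17 (it has marker N, it is generalized, it has marker L): it is classified as T.
By R18 (it is tagged P): it is tagged F.
By R19 (it has attribute Q1): it has attribute M1.
By R22 (it has attribute C1): it carries flag V1.
By R25 (it has marker B, it is classified as Q): it is tagged S1.
By R26 (it is inlined, it has a polymorphic type): it carries flag H1.
By R27 (it is classified as T, it has attribute K1, it has marker X): it is in tail position.
By R30 (it is boxed, it is generalized): it has marker K.
By R31 (it is a literal, it is inlined): it is a constant expression.
By R37 (it is tagged F): it is classified as N1.
By R4 (it carries flag V1): it is in state S.
By R5 (it is in state A, it is inlined): it has marker W1.
By R13 (it is in tail position, it has marker K, it is a constant expression): it has marker J.
By R14 (it has attribute M1, it has marker V): it is in state Z1.
By R15 (it has marker J): it is classified as B1.
By R24 (it is in state Z1, it is tagged S1, it is classified as Q): it is tagged D.
By R29 (it has marker W1, it is a literal, it has marker L): it is well-typed.
By R32 (it is well-typed): it is classified as H2.
By R34 (it is classified as N1, it satisfies condition U1): it is applied.
By R36 (it is applied, it is boxed): it is in state F1.
By R1 (it is in state S, it is rejected, it satisfies condition W): it may diverge.
By R12 (it is classified as H2, it has attribute K1, it may diverge): it triggers a warning.
By R20 (it is tagged D): it is eligible for TCO.
By R21 (it is eligible for TCO, it is classified as B1): it has attribute C.
By R23 (it is in state F1, it is rejected, it is a literal): it is classified as P1.
By R7 (it triggers a warning, it has attribute Q1): it has a free type variable.
By R8 (it has attribute C, it carries flag H1): it has marker H.
By R6 (it has a free type variable, it has attribute K1): it is dead code.
By R9 (it is dead code, it is classified as P1, it has marker H): it has attribute J1.

Yes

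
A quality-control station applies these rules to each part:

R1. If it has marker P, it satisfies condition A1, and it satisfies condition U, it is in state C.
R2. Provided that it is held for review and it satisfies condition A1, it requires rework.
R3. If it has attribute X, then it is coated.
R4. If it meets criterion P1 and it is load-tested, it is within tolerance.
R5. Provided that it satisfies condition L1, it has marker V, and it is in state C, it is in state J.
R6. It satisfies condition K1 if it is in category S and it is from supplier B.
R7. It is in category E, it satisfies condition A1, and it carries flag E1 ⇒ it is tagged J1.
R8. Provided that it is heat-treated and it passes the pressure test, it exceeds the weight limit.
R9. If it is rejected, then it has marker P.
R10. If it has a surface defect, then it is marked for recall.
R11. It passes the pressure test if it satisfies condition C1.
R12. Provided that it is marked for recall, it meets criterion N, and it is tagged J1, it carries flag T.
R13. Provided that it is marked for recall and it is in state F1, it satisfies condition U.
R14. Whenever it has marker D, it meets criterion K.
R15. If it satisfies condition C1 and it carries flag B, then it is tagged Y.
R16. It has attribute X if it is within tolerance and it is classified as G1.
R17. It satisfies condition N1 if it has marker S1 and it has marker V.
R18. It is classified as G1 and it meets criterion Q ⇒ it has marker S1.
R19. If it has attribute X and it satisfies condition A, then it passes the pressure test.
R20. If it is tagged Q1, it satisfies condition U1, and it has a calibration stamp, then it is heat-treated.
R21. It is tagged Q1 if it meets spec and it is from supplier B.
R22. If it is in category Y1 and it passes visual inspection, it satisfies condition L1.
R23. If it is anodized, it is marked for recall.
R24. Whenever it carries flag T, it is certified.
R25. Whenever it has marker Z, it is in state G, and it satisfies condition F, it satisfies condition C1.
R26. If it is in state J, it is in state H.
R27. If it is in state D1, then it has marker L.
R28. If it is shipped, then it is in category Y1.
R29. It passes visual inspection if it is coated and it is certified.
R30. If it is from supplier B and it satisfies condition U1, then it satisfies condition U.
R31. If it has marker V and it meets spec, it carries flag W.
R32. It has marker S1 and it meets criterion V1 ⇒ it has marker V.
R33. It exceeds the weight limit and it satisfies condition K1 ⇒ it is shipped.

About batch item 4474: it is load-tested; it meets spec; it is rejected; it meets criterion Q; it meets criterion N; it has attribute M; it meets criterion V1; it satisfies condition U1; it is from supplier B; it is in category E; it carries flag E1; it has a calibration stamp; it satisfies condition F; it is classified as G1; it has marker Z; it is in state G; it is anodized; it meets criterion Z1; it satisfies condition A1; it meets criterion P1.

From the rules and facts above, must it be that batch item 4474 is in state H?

No

Forward chaining from the given facts derives: is within tolerance, is tagged J1, has marker P, has attribute X, has marker S1, is tagged Q1, is marked for recall, satisfies condition C1, satisfies condition U, has marker V, is in state C, is coated, passes the pressure test, carries flag T, satisfies condition N1, is heat-treated, is certified, passes visual inspection, carries flag W, exceeds the weight limit.
The only rule concluding "it is in state H" is R26, which needs "it is in state J"; that is never established.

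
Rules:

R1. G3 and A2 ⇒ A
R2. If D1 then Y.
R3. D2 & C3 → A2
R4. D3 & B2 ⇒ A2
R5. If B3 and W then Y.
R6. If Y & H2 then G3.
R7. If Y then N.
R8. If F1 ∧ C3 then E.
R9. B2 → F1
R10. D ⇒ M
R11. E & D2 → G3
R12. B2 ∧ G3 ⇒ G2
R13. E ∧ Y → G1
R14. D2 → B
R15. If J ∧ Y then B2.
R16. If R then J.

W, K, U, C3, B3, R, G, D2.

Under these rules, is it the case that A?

Yes

A2  (by R3: D2, C3)
Y  (by R5: B3, W)
J  (by R16: R)
B2  (by R15: J, Y)
F1  (by R9: B2)
E  (by R8: F1, C3)
G3  (by R11: E, D2)
A  (by R1: G3, A2)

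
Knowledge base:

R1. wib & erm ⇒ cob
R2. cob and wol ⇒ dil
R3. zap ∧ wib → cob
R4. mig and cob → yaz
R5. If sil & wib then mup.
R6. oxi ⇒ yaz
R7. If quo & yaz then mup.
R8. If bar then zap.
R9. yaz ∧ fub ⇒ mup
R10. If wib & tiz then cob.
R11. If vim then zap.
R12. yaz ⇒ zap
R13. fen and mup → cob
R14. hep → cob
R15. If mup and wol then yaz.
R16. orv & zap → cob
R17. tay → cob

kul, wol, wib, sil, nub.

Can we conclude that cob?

Yes

mup  (by R5: sil, wib)
yaz  (by R15: mup, wol)
zap  (by R12: yaz)
cob  (by R3: zap, wib)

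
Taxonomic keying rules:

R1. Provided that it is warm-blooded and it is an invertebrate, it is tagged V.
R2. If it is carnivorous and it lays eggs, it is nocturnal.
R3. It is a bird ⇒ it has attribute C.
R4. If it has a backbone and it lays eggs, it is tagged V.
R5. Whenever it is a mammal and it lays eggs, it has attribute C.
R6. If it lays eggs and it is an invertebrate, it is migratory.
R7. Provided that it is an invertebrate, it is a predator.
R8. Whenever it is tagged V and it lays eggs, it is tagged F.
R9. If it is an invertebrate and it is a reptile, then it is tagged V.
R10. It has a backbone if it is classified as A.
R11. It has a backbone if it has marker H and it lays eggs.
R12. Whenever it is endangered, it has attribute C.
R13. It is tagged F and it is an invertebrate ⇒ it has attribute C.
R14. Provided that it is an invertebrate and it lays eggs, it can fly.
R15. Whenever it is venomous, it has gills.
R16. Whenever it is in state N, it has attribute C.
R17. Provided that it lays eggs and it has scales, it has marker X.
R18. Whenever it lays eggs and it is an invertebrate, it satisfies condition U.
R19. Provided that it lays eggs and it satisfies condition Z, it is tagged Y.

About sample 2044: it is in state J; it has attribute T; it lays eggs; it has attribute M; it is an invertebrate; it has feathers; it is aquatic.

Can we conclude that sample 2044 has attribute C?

No

Forward chaining from the given facts derives: is migratory, is a predator, can fly, satisfies condition U.
Rules concluding "it has attribute C": R3 needs "it is a bird"; R5 needs "it is a mammal"; R12 needs "it is endangered"; R13 needs "it is tagged F"; R16 needs "it is in state N" — none of these are established.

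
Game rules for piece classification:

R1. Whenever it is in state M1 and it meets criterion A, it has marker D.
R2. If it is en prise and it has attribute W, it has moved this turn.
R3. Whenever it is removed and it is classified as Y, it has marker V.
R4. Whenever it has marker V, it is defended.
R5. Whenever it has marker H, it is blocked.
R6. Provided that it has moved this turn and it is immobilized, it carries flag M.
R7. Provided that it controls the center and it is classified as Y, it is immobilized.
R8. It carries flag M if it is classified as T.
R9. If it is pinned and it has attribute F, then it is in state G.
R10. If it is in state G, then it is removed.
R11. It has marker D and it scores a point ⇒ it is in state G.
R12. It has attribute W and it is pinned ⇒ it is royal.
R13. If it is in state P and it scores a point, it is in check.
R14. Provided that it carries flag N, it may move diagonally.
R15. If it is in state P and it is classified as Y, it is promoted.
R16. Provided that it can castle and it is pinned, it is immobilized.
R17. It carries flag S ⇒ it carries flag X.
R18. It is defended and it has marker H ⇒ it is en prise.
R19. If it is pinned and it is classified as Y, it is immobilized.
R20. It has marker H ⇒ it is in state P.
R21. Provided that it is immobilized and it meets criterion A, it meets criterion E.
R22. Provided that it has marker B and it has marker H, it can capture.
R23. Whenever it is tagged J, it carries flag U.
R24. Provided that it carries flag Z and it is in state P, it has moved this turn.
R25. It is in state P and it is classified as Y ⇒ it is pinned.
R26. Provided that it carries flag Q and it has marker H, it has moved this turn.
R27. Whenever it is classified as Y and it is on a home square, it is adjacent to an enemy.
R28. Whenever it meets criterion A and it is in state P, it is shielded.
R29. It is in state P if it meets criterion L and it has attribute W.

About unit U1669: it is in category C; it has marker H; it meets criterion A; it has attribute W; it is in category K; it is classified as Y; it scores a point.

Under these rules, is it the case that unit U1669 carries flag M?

Forward chaining from the given facts derives: is blocked, is in state P, is pinned, is shielded, is royal, is in check, is promoted, is immobilized, meets criterion E.
Rules concluding "it carries flag M": R6 needs "it has moved this turn"; R8 needs "it is classified as T" — none of these are established.

No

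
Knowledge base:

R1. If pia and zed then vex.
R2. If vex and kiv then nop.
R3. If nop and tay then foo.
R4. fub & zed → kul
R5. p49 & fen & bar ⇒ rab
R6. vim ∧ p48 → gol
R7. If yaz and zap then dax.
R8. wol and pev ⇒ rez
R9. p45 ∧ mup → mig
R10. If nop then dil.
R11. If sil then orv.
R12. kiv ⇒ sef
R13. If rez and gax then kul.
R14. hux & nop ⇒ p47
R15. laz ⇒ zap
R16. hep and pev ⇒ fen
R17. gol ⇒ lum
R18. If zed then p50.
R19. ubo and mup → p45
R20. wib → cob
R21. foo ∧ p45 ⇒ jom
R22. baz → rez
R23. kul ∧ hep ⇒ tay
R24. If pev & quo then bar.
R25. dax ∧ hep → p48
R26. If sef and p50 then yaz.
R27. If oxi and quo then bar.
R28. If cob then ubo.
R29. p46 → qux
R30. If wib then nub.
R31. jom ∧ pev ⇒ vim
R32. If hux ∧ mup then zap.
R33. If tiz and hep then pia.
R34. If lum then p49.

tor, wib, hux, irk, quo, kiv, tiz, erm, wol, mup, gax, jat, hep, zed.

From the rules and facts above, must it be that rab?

No

Forward chaining from the given facts derives: sef, p50, cob, yaz, ubo, nub, zap, pia, vex, nop, dax, dil, p47, p45, p48, mig.
The only rule concluding rab is R5, which needs p49; that is never established.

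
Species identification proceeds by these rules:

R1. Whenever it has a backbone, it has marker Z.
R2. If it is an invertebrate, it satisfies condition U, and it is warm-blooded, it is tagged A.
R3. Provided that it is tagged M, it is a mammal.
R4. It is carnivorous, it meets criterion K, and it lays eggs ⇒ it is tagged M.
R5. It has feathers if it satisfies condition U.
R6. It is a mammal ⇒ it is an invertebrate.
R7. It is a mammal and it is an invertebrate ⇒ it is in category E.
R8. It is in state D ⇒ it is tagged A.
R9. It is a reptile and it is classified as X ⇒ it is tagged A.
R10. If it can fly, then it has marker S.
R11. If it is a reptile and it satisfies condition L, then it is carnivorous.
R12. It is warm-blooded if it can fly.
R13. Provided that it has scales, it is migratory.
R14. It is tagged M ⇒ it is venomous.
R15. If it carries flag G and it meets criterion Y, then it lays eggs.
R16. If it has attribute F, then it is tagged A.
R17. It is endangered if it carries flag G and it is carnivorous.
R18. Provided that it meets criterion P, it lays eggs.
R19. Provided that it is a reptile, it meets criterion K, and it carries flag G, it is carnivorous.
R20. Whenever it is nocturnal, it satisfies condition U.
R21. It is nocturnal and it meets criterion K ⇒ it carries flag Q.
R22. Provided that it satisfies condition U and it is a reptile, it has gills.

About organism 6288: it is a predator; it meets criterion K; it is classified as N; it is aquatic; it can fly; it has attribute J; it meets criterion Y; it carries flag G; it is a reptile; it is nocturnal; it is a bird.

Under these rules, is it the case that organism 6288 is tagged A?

Yes

By R12 (it can fly): it is warm-blooded.
By R15 (it carries flag G, it meets criterion Y): it lays eggs.
By R19 (it is a reptile, it meets criterion K, it carries flag G): it is carnivorous.
By R20 (it is nocturnal): it satisfies condition U.
By R4 (it is carnivorous, it meets criterion K, it lays eggs): it is tagged M.
By R3 (it is tagged M): it is a mammal.
By R6 (it is a mammal): it is an invertebrate.
By R2 (it is an invertebrate, it satisfies condition U, it is warm-blooded): it is tagged A.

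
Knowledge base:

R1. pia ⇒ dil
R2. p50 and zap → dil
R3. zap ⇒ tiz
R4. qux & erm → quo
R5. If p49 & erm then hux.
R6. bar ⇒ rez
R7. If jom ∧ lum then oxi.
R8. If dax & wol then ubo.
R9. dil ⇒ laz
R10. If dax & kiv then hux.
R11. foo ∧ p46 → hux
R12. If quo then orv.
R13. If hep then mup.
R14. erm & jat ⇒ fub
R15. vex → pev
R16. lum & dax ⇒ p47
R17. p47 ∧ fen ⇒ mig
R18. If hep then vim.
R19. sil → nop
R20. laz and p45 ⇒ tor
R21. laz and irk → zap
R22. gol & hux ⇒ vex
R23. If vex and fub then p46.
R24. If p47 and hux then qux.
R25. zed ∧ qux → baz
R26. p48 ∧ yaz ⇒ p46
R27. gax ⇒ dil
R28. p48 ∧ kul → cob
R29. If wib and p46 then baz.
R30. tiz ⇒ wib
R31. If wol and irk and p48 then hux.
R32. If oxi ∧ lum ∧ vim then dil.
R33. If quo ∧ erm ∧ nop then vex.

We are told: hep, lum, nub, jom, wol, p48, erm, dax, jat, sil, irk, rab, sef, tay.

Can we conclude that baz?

Yes

oxi  (by R7: jom, lum)
fub  (by R14: erm, jat)
p47  (by R16: lum, dax)
vim  (by R18: hep)
nop  (by R19: sil)
hux  (by R31: wol, irk, p48)
dil  (by R32: oxi, lum, vim)
laz  (by R9: dil)
zap  (by R21: laz, irk)
qux  (by R24: p47, hux)
tiz  (by R3: zap)
quo  (by R4: qux, erm)
wib  (by R30: tiz)
vex  (by R33: quo, erm, nop)
p46  (by R23: vex, fub)
baz  (by R29: wib, p46)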